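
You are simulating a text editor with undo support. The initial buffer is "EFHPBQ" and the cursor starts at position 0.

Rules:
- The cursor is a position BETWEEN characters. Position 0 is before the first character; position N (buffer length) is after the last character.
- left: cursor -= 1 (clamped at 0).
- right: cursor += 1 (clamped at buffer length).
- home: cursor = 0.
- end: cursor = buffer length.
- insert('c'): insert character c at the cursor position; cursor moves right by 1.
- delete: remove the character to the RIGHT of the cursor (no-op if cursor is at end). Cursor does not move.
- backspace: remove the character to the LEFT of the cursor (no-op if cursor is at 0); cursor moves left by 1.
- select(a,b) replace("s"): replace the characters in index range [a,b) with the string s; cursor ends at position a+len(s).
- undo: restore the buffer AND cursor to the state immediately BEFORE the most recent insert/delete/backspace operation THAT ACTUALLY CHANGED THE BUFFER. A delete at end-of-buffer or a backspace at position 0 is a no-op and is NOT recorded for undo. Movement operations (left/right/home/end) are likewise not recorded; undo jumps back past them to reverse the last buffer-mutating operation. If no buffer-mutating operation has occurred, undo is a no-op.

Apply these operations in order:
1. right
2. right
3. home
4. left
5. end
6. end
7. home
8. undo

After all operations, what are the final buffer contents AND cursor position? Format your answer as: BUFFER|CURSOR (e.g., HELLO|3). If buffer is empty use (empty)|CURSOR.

Answer: EFHPBQ|0

Derivation:
After op 1 (right): buf='EFHPBQ' cursor=1
After op 2 (right): buf='EFHPBQ' cursor=2
After op 3 (home): buf='EFHPBQ' cursor=0
After op 4 (left): buf='EFHPBQ' cursor=0
After op 5 (end): buf='EFHPBQ' cursor=6
After op 6 (end): buf='EFHPBQ' cursor=6
After op 7 (home): buf='EFHPBQ' cursor=0
After op 8 (undo): buf='EFHPBQ' cursor=0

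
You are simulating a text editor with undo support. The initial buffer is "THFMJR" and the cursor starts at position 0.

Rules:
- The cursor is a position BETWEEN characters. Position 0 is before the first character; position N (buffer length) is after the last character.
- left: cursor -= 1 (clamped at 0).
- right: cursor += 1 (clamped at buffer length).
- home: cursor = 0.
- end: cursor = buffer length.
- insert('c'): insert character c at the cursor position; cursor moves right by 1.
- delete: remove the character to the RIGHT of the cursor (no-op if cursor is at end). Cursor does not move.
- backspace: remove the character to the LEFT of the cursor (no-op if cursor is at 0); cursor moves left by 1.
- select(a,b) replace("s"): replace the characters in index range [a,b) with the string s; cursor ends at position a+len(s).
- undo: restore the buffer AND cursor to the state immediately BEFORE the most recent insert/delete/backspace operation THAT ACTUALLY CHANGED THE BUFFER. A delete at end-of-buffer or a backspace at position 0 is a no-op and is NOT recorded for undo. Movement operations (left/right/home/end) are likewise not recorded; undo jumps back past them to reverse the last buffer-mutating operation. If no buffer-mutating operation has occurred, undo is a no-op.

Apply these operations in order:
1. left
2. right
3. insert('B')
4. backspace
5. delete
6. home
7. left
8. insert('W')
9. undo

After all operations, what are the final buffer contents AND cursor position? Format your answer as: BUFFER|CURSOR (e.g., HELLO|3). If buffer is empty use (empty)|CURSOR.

After op 1 (left): buf='THFMJR' cursor=0
After op 2 (right): buf='THFMJR' cursor=1
After op 3 (insert('B')): buf='TBHFMJR' cursor=2
After op 4 (backspace): buf='THFMJR' cursor=1
After op 5 (delete): buf='TFMJR' cursor=1
After op 6 (home): buf='TFMJR' cursor=0
After op 7 (left): buf='TFMJR' cursor=0
After op 8 (insert('W')): buf='WTFMJR' cursor=1
After op 9 (undo): buf='TFMJR' cursor=0

Answer: TFMJR|0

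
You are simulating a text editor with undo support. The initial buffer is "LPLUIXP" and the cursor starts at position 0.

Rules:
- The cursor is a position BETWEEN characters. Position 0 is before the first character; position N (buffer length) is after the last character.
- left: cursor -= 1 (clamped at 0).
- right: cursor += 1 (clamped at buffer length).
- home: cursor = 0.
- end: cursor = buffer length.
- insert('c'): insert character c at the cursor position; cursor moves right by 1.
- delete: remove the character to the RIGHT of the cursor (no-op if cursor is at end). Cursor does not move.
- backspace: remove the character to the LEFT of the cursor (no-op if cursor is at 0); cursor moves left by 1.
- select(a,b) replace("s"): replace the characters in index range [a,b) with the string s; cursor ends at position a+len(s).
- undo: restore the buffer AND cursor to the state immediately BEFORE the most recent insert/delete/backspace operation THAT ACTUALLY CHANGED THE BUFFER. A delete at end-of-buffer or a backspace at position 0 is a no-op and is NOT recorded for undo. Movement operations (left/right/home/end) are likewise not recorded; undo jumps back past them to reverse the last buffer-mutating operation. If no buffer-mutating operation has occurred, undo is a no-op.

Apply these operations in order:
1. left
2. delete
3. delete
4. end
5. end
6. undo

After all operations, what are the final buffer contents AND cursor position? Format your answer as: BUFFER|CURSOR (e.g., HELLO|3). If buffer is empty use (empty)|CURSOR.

After op 1 (left): buf='LPLUIXP' cursor=0
After op 2 (delete): buf='PLUIXP' cursor=0
After op 3 (delete): buf='LUIXP' cursor=0
After op 4 (end): buf='LUIXP' cursor=5
After op 5 (end): buf='LUIXP' cursor=5
After op 6 (undo): buf='PLUIXP' cursor=0

Answer: PLUIXP|0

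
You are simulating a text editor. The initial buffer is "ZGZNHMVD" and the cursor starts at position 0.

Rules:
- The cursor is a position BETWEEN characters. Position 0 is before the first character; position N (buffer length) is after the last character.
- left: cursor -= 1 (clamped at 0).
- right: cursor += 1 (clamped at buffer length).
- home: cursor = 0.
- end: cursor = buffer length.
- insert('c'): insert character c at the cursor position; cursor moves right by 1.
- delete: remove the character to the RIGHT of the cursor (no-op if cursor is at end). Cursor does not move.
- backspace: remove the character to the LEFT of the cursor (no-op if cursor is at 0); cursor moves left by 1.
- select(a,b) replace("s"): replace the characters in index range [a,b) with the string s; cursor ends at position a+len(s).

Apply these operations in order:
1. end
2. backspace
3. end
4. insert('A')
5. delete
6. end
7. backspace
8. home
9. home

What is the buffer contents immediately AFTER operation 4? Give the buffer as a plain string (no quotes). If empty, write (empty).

After op 1 (end): buf='ZGZNHMVD' cursor=8
After op 2 (backspace): buf='ZGZNHMV' cursor=7
After op 3 (end): buf='ZGZNHMV' cursor=7
After op 4 (insert('A')): buf='ZGZNHMVA' cursor=8

Answer: ZGZNHMVA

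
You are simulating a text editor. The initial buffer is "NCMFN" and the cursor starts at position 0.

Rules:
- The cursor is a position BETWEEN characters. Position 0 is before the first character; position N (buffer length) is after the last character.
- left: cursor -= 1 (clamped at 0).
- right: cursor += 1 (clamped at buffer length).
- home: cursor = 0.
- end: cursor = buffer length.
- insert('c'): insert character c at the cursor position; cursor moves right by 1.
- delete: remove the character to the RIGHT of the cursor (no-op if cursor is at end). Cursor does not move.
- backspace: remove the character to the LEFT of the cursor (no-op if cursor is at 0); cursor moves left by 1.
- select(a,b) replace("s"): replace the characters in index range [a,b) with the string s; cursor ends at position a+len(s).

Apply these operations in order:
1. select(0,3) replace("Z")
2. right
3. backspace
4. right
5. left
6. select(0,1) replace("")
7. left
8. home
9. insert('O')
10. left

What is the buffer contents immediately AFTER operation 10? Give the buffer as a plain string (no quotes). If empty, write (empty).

After op 1 (select(0,3) replace("Z")): buf='ZFN' cursor=1
After op 2 (right): buf='ZFN' cursor=2
After op 3 (backspace): buf='ZN' cursor=1
After op 4 (right): buf='ZN' cursor=2
After op 5 (left): buf='ZN' cursor=1
After op 6 (select(0,1) replace("")): buf='N' cursor=0
After op 7 (left): buf='N' cursor=0
After op 8 (home): buf='N' cursor=0
After op 9 (insert('O')): buf='ON' cursor=1
After op 10 (left): buf='ON' cursor=0

Answer: ON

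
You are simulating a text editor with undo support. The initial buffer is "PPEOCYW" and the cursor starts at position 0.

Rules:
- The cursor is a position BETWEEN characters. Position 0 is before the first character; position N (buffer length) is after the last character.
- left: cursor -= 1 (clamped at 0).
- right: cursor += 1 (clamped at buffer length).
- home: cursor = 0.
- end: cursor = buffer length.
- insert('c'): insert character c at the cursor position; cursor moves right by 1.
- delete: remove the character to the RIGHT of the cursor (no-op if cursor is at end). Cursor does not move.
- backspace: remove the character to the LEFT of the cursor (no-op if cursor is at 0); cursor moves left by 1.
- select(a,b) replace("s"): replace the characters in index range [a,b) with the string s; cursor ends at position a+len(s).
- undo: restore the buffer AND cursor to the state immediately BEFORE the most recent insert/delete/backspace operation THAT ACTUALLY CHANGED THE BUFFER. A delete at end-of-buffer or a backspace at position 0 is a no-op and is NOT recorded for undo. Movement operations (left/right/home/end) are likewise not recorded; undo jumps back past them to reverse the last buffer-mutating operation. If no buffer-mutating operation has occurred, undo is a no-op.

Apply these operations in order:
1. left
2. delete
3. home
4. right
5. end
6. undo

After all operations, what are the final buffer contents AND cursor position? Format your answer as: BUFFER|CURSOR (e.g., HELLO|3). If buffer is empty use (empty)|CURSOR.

Answer: PPEOCYW|0

Derivation:
After op 1 (left): buf='PPEOCYW' cursor=0
After op 2 (delete): buf='PEOCYW' cursor=0
After op 3 (home): buf='PEOCYW' cursor=0
After op 4 (right): buf='PEOCYW' cursor=1
After op 5 (end): buf='PEOCYW' cursor=6
After op 6 (undo): buf='PPEOCYW' cursor=0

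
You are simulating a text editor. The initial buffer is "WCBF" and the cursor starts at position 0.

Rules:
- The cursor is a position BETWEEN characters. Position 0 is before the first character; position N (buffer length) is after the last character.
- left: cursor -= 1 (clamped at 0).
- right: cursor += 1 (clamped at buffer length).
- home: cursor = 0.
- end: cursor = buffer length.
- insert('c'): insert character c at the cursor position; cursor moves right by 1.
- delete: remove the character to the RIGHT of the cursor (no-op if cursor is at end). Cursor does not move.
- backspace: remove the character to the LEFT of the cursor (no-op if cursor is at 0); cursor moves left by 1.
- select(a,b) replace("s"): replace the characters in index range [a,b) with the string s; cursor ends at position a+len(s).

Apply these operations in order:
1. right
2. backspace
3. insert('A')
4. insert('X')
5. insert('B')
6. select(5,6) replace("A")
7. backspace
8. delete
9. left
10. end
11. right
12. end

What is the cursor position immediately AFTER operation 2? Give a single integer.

After op 1 (right): buf='WCBF' cursor=1
After op 2 (backspace): buf='CBF' cursor=0

Answer: 0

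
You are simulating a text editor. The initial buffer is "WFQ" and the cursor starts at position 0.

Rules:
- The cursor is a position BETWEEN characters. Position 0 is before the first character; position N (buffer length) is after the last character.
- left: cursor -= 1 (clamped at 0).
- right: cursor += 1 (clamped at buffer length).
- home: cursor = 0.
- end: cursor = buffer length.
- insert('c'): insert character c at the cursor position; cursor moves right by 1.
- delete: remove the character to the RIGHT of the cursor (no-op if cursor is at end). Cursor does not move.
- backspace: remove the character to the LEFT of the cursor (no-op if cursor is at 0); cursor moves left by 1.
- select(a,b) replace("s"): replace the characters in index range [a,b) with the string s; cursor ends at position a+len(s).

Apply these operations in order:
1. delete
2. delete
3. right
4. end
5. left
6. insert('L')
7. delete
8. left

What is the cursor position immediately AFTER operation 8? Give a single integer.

Answer: 0

Derivation:
After op 1 (delete): buf='FQ' cursor=0
After op 2 (delete): buf='Q' cursor=0
After op 3 (right): buf='Q' cursor=1
After op 4 (end): buf='Q' cursor=1
After op 5 (left): buf='Q' cursor=0
After op 6 (insert('L')): buf='LQ' cursor=1
After op 7 (delete): buf='L' cursor=1
After op 8 (left): buf='L' cursor=0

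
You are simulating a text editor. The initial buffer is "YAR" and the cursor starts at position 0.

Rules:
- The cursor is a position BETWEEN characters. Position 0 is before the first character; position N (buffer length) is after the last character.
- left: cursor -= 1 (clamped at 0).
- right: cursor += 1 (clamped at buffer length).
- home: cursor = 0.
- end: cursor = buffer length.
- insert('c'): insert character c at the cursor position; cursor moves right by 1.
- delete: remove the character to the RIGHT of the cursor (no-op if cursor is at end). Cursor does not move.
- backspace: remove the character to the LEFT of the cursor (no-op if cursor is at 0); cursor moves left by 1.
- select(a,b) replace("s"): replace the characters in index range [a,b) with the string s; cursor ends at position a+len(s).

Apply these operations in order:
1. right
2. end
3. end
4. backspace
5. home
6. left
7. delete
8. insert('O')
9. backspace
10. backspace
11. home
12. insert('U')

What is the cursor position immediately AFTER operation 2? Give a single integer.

After op 1 (right): buf='YAR' cursor=1
After op 2 (end): buf='YAR' cursor=3

Answer: 3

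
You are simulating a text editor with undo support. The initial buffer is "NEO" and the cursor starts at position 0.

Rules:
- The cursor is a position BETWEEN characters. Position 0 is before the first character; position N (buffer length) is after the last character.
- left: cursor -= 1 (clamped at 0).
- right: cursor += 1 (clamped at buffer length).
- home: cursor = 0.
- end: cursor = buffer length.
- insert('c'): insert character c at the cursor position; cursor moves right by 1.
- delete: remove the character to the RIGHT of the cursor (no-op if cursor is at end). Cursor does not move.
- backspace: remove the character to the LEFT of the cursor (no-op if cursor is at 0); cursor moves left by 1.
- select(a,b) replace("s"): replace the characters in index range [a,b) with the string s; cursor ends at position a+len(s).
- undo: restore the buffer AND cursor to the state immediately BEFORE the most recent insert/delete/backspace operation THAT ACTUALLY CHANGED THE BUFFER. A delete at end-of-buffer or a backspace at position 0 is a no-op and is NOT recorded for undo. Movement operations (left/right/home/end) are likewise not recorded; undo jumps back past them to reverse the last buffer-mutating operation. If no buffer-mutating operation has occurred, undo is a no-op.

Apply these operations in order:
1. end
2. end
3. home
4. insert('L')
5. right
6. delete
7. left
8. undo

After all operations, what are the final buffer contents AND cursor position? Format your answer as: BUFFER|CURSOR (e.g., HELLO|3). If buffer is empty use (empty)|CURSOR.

After op 1 (end): buf='NEO' cursor=3
After op 2 (end): buf='NEO' cursor=3
After op 3 (home): buf='NEO' cursor=0
After op 4 (insert('L')): buf='LNEO' cursor=1
After op 5 (right): buf='LNEO' cursor=2
After op 6 (delete): buf='LNO' cursor=2
After op 7 (left): buf='LNO' cursor=1
After op 8 (undo): buf='LNEO' cursor=2

Answer: LNEO|2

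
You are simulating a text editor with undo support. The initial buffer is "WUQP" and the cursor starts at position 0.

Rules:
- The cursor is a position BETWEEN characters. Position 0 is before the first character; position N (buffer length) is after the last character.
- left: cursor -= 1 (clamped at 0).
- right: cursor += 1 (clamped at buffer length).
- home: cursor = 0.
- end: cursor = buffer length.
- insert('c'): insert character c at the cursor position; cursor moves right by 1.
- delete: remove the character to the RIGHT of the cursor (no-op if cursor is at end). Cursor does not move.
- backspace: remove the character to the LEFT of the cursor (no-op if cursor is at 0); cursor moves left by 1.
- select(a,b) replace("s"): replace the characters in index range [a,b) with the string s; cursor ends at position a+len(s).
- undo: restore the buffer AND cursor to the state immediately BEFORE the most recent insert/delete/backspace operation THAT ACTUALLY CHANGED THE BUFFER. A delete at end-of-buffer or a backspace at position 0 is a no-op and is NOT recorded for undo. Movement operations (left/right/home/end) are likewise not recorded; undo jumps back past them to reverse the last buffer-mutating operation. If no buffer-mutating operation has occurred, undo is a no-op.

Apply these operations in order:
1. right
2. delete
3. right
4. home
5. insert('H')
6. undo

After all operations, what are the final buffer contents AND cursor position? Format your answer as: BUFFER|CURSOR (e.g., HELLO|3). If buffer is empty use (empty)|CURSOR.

After op 1 (right): buf='WUQP' cursor=1
After op 2 (delete): buf='WQP' cursor=1
After op 3 (right): buf='WQP' cursor=2
After op 4 (home): buf='WQP' cursor=0
After op 5 (insert('H')): buf='HWQP' cursor=1
After op 6 (undo): buf='WQP' cursor=0

Answer: WQP|0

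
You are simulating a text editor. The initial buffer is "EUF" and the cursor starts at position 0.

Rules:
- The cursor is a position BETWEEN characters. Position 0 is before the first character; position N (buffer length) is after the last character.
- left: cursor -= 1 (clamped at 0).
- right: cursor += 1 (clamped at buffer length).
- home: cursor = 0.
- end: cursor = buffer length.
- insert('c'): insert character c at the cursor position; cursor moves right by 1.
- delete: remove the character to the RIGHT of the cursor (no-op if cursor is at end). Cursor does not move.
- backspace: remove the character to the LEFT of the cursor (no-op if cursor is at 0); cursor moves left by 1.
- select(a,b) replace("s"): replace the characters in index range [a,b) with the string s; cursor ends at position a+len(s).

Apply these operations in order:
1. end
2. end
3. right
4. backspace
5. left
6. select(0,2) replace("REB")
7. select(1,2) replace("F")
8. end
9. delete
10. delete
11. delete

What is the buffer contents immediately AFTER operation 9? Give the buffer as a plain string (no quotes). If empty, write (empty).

After op 1 (end): buf='EUF' cursor=3
After op 2 (end): buf='EUF' cursor=3
After op 3 (right): buf='EUF' cursor=3
After op 4 (backspace): buf='EU' cursor=2
After op 5 (left): buf='EU' cursor=1
After op 6 (select(0,2) replace("REB")): buf='REB' cursor=3
After op 7 (select(1,2) replace("F")): buf='RFB' cursor=2
After op 8 (end): buf='RFB' cursor=3
After op 9 (delete): buf='RFB' cursor=3

Answer: RFB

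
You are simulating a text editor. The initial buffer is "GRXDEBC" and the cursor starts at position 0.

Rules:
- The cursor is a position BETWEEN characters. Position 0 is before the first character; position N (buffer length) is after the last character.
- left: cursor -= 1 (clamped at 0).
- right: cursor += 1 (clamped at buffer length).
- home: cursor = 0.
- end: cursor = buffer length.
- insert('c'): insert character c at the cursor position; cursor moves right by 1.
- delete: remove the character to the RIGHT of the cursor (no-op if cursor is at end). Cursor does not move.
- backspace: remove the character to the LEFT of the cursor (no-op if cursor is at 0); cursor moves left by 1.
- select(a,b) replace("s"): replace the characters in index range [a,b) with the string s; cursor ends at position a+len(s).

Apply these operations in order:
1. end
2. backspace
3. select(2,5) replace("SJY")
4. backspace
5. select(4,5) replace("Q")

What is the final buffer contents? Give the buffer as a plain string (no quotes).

Answer: GRSJQ

Derivation:
After op 1 (end): buf='GRXDEBC' cursor=7
After op 2 (backspace): buf='GRXDEB' cursor=6
After op 3 (select(2,5) replace("SJY")): buf='GRSJYB' cursor=5
After op 4 (backspace): buf='GRSJB' cursor=4
After op 5 (select(4,5) replace("Q")): buf='GRSJQ' cursor=5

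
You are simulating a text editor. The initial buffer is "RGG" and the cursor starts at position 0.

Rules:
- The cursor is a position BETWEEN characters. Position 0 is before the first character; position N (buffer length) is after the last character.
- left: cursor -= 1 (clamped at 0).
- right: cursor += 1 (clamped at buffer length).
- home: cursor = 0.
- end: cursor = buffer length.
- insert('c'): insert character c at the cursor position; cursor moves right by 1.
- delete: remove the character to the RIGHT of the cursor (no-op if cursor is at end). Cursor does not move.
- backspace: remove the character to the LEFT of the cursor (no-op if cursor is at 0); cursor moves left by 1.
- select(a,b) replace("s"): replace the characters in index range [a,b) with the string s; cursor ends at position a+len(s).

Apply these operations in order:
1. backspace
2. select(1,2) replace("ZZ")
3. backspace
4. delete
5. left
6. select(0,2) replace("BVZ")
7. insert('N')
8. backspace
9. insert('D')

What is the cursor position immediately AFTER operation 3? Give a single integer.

After op 1 (backspace): buf='RGG' cursor=0
After op 2 (select(1,2) replace("ZZ")): buf='RZZG' cursor=3
After op 3 (backspace): buf='RZG' cursor=2

Answer: 2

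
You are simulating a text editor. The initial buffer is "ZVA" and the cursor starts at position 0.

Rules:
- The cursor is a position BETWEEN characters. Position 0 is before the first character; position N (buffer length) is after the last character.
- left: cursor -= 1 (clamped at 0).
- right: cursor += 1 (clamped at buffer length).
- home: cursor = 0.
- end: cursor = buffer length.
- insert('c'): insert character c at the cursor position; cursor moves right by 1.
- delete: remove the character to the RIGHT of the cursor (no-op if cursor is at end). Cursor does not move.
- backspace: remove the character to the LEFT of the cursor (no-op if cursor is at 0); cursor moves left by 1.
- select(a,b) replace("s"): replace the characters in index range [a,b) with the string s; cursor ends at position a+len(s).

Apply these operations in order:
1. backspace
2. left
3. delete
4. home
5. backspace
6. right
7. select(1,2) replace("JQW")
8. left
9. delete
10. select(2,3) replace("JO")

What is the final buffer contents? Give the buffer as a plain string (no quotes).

After op 1 (backspace): buf='ZVA' cursor=0
After op 2 (left): buf='ZVA' cursor=0
After op 3 (delete): buf='VA' cursor=0
After op 4 (home): buf='VA' cursor=0
After op 5 (backspace): buf='VA' cursor=0
After op 6 (right): buf='VA' cursor=1
After op 7 (select(1,2) replace("JQW")): buf='VJQW' cursor=4
After op 8 (left): buf='VJQW' cursor=3
After op 9 (delete): buf='VJQ' cursor=3
After op 10 (select(2,3) replace("JO")): buf='VJJO' cursor=4

Answer: VJJO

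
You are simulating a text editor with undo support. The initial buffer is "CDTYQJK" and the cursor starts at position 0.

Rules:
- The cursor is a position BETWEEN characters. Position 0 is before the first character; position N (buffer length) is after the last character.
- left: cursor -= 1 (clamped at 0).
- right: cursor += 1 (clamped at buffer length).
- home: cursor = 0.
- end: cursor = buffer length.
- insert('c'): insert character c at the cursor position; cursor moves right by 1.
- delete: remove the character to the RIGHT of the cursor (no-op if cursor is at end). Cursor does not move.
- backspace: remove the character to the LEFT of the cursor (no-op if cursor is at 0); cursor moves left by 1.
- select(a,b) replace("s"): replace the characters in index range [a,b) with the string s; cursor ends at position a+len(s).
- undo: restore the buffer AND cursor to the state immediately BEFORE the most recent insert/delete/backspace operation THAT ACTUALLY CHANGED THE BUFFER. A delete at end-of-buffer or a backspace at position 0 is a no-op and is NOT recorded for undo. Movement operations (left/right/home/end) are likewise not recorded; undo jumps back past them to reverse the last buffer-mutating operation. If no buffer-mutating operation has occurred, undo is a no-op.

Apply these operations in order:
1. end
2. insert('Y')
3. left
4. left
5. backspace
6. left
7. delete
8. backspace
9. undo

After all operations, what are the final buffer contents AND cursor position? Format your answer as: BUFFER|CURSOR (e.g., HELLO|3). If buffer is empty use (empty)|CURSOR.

Answer: CDTYKY|4

Derivation:
After op 1 (end): buf='CDTYQJK' cursor=7
After op 2 (insert('Y')): buf='CDTYQJKY' cursor=8
After op 3 (left): buf='CDTYQJKY' cursor=7
After op 4 (left): buf='CDTYQJKY' cursor=6
After op 5 (backspace): buf='CDTYQKY' cursor=5
After op 6 (left): buf='CDTYQKY' cursor=4
After op 7 (delete): buf='CDTYKY' cursor=4
After op 8 (backspace): buf='CDTKY' cursor=3
After op 9 (undo): buf='CDTYKY' cursor=4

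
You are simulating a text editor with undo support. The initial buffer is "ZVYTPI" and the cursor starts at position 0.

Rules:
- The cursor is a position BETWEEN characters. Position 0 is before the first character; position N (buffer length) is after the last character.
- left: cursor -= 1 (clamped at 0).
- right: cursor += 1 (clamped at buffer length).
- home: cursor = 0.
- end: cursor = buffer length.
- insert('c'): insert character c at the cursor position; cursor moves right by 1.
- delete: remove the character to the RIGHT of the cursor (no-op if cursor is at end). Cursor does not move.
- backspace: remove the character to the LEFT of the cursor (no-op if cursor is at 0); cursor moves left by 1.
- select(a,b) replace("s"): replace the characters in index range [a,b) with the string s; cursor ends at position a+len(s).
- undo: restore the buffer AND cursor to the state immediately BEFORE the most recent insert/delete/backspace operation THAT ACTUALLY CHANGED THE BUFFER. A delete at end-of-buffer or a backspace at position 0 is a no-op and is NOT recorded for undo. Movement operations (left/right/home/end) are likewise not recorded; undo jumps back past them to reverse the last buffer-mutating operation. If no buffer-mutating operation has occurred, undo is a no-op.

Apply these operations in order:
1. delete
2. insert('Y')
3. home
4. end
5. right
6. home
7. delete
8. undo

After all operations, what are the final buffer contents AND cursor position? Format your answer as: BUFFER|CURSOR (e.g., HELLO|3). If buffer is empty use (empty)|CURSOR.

Answer: YVYTPI|0

Derivation:
After op 1 (delete): buf='VYTPI' cursor=0
After op 2 (insert('Y')): buf='YVYTPI' cursor=1
After op 3 (home): buf='YVYTPI' cursor=0
After op 4 (end): buf='YVYTPI' cursor=6
After op 5 (right): buf='YVYTPI' cursor=6
After op 6 (home): buf='YVYTPI' cursor=0
After op 7 (delete): buf='VYTPI' cursor=0
After op 8 (undo): buf='YVYTPI' cursor=0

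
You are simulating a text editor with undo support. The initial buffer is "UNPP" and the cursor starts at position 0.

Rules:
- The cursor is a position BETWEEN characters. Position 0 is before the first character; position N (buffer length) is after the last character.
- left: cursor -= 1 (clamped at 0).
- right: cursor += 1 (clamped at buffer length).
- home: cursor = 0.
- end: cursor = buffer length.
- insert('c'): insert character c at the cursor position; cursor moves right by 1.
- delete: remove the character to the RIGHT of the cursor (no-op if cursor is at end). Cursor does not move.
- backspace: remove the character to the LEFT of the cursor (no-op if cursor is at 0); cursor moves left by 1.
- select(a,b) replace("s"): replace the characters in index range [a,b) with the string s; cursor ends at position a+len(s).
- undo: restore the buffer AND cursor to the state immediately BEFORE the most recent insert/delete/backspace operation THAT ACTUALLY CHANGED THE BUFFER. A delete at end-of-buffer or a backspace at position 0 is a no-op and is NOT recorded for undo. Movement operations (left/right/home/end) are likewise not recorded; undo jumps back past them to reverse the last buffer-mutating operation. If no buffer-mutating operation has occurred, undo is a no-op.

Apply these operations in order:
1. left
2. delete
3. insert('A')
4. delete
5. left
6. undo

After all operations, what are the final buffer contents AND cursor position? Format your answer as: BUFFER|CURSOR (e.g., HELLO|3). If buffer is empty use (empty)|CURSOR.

After op 1 (left): buf='UNPP' cursor=0
After op 2 (delete): buf='NPP' cursor=0
After op 3 (insert('A')): buf='ANPP' cursor=1
After op 4 (delete): buf='APP' cursor=1
After op 5 (left): buf='APP' cursor=0
After op 6 (undo): buf='ANPP' cursor=1

Answer: ANPP|1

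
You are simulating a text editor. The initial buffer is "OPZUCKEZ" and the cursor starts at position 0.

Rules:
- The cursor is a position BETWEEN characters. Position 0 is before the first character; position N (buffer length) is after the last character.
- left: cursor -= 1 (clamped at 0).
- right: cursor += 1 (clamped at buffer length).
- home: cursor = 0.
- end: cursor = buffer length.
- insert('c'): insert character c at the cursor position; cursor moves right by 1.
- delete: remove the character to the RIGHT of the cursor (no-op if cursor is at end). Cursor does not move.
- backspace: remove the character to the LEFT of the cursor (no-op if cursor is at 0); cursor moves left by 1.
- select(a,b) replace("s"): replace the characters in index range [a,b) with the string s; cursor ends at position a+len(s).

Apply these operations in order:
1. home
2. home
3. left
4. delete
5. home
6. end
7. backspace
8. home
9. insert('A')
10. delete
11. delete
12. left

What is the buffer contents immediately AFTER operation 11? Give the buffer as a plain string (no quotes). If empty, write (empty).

Answer: AUCKE

Derivation:
After op 1 (home): buf='OPZUCKEZ' cursor=0
After op 2 (home): buf='OPZUCKEZ' cursor=0
After op 3 (left): buf='OPZUCKEZ' cursor=0
After op 4 (delete): buf='PZUCKEZ' cursor=0
After op 5 (home): buf='PZUCKEZ' cursor=0
After op 6 (end): buf='PZUCKEZ' cursor=7
After op 7 (backspace): buf='PZUCKE' cursor=6
After op 8 (home): buf='PZUCKE' cursor=0
After op 9 (insert('A')): buf='APZUCKE' cursor=1
After op 10 (delete): buf='AZUCKE' cursor=1
After op 11 (delete): buf='AUCKE' cursor=1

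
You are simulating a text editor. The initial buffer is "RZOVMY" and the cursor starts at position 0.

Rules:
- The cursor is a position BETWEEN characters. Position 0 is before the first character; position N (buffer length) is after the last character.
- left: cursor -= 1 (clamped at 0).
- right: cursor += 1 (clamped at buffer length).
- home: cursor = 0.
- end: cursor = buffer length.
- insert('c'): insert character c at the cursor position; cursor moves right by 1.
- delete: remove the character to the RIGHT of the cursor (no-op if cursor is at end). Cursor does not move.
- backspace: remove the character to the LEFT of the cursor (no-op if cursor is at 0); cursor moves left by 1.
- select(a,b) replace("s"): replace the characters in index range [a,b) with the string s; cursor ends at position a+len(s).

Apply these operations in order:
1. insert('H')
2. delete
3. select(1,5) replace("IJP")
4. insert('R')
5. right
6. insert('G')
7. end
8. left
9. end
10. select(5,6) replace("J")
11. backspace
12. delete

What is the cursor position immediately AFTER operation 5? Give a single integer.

Answer: 6

Derivation:
After op 1 (insert('H')): buf='HRZOVMY' cursor=1
After op 2 (delete): buf='HZOVMY' cursor=1
After op 3 (select(1,5) replace("IJP")): buf='HIJPY' cursor=4
After op 4 (insert('R')): buf='HIJPRY' cursor=5
After op 5 (right): buf='HIJPRY' cursor=6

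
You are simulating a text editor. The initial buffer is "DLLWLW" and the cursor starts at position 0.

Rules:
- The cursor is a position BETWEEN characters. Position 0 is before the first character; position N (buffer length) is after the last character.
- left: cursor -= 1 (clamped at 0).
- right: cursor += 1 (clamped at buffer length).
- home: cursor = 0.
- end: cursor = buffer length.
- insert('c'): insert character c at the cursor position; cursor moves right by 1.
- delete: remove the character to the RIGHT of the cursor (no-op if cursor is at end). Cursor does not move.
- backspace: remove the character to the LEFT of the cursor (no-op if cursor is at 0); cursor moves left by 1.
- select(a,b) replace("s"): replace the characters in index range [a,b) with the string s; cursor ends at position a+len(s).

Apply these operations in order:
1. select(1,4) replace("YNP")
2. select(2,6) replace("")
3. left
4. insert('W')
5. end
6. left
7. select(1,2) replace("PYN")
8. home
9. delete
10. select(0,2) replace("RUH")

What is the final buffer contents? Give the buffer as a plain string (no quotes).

After op 1 (select(1,4) replace("YNP")): buf='DYNPLW' cursor=4
After op 2 (select(2,6) replace("")): buf='DY' cursor=2
After op 3 (left): buf='DY' cursor=1
After op 4 (insert('W')): buf='DWY' cursor=2
After op 5 (end): buf='DWY' cursor=3
After op 6 (left): buf='DWY' cursor=2
After op 7 (select(1,2) replace("PYN")): buf='DPYNY' cursor=4
After op 8 (home): buf='DPYNY' cursor=0
After op 9 (delete): buf='PYNY' cursor=0
After op 10 (select(0,2) replace("RUH")): buf='RUHNY' cursor=3

Answer: RUHNY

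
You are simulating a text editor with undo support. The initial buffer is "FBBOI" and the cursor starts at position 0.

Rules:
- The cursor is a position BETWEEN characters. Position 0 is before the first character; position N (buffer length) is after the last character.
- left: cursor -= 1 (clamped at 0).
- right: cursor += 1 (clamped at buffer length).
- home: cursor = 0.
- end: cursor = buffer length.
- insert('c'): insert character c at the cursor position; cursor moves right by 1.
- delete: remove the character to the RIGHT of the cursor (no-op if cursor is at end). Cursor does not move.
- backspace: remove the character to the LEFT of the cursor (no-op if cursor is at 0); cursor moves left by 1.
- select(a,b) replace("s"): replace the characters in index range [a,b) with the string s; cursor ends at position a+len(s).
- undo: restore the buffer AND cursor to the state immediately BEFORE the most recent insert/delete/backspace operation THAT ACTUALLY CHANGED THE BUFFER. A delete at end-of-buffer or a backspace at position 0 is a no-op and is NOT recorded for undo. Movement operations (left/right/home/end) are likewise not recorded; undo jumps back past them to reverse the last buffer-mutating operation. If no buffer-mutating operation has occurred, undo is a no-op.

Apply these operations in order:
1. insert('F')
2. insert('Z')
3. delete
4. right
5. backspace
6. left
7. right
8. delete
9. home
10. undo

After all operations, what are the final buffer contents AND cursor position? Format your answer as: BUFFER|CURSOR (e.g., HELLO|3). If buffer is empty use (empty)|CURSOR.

After op 1 (insert('F')): buf='FFBBOI' cursor=1
After op 2 (insert('Z')): buf='FZFBBOI' cursor=2
After op 3 (delete): buf='FZBBOI' cursor=2
After op 4 (right): buf='FZBBOI' cursor=3
After op 5 (backspace): buf='FZBOI' cursor=2
After op 6 (left): buf='FZBOI' cursor=1
After op 7 (right): buf='FZBOI' cursor=2
After op 8 (delete): buf='FZOI' cursor=2
After op 9 (home): buf='FZOI' cursor=0
After op 10 (undo): buf='FZBOI' cursor=2

Answer: FZBOI|2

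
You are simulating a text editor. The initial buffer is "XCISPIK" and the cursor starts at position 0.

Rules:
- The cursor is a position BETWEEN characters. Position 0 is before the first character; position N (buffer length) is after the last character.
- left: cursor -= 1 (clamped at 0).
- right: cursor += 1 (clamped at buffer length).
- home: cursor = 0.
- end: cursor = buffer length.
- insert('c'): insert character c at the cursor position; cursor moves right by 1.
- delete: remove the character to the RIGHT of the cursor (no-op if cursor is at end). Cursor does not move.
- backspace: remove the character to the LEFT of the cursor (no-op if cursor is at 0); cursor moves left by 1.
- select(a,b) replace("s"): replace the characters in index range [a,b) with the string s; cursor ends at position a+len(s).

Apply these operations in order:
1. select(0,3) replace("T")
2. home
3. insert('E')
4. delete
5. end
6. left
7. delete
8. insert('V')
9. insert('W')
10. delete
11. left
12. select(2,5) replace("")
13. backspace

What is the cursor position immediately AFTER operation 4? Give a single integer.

After op 1 (select(0,3) replace("T")): buf='TSPIK' cursor=1
After op 2 (home): buf='TSPIK' cursor=0
After op 3 (insert('E')): buf='ETSPIK' cursor=1
After op 4 (delete): buf='ESPIK' cursor=1

Answer: 1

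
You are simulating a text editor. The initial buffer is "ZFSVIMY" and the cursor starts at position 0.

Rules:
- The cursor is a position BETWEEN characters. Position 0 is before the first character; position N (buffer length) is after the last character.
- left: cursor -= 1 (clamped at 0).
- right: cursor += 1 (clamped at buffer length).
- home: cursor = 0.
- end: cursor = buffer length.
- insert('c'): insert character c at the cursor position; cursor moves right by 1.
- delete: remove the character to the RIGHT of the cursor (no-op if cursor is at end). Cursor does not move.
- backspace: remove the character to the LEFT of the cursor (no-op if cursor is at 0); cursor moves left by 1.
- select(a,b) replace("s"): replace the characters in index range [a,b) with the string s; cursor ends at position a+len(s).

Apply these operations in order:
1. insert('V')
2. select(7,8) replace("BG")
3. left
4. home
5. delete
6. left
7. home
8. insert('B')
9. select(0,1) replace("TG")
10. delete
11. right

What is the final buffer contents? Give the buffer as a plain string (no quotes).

Answer: TGFSVIMBG

Derivation:
After op 1 (insert('V')): buf='VZFSVIMY' cursor=1
After op 2 (select(7,8) replace("BG")): buf='VZFSVIMBG' cursor=9
After op 3 (left): buf='VZFSVIMBG' cursor=8
After op 4 (home): buf='VZFSVIMBG' cursor=0
After op 5 (delete): buf='ZFSVIMBG' cursor=0
After op 6 (left): buf='ZFSVIMBG' cursor=0
After op 7 (home): buf='ZFSVIMBG' cursor=0
After op 8 (insert('B')): buf='BZFSVIMBG' cursor=1
After op 9 (select(0,1) replace("TG")): buf='TGZFSVIMBG' cursor=2
After op 10 (delete): buf='TGFSVIMBG' cursor=2
After op 11 (right): buf='TGFSVIMBG' cursor=3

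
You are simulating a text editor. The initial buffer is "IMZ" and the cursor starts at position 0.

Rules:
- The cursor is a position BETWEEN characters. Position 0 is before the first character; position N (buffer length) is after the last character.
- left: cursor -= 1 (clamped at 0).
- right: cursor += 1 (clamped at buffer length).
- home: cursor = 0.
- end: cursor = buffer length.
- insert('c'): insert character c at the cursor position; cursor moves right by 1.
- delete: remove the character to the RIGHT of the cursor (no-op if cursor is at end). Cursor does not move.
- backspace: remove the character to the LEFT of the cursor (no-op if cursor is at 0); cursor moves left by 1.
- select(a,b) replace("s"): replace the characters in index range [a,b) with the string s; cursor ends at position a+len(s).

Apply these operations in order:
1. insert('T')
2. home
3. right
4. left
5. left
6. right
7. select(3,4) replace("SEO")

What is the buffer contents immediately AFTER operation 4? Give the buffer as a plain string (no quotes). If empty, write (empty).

After op 1 (insert('T')): buf='TIMZ' cursor=1
After op 2 (home): buf='TIMZ' cursor=0
After op 3 (right): buf='TIMZ' cursor=1
After op 4 (left): buf='TIMZ' cursor=0

Answer: TIMZ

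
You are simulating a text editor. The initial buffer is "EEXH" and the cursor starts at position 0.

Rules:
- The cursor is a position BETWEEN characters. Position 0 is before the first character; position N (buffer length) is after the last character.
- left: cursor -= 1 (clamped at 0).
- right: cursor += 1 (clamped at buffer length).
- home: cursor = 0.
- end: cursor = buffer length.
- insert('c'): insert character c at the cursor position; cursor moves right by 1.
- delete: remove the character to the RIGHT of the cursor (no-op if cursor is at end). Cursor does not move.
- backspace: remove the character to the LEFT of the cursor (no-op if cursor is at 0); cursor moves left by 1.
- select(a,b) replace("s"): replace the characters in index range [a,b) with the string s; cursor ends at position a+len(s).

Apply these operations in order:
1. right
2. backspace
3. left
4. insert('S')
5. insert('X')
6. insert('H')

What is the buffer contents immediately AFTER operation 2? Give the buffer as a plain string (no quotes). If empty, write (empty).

After op 1 (right): buf='EEXH' cursor=1
After op 2 (backspace): buf='EXH' cursor=0

Answer: EXH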